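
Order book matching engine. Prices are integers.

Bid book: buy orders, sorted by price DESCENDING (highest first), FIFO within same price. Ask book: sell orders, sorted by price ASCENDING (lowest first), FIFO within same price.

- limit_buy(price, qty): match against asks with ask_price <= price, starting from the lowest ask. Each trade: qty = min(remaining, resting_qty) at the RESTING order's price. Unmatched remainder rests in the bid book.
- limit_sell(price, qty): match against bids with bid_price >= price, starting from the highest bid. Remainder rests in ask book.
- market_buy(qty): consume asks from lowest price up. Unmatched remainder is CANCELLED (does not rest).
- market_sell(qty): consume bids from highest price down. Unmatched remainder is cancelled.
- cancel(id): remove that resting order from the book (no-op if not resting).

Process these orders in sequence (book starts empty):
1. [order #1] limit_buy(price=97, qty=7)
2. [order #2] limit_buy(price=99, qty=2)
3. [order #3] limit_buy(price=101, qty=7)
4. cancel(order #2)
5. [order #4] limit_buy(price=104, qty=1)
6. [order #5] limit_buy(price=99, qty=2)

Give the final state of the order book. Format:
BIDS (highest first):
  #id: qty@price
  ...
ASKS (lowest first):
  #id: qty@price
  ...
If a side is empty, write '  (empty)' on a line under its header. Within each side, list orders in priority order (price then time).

Answer: BIDS (highest first):
  #4: 1@104
  #3: 7@101
  #5: 2@99
  #1: 7@97
ASKS (lowest first):
  (empty)

Derivation:
After op 1 [order #1] limit_buy(price=97, qty=7): fills=none; bids=[#1:7@97] asks=[-]
After op 2 [order #2] limit_buy(price=99, qty=2): fills=none; bids=[#2:2@99 #1:7@97] asks=[-]
After op 3 [order #3] limit_buy(price=101, qty=7): fills=none; bids=[#3:7@101 #2:2@99 #1:7@97] asks=[-]
After op 4 cancel(order #2): fills=none; bids=[#3:7@101 #1:7@97] asks=[-]
After op 5 [order #4] limit_buy(price=104, qty=1): fills=none; bids=[#4:1@104 #3:7@101 #1:7@97] asks=[-]
After op 6 [order #5] limit_buy(price=99, qty=2): fills=none; bids=[#4:1@104 #3:7@101 #5:2@99 #1:7@97] asks=[-]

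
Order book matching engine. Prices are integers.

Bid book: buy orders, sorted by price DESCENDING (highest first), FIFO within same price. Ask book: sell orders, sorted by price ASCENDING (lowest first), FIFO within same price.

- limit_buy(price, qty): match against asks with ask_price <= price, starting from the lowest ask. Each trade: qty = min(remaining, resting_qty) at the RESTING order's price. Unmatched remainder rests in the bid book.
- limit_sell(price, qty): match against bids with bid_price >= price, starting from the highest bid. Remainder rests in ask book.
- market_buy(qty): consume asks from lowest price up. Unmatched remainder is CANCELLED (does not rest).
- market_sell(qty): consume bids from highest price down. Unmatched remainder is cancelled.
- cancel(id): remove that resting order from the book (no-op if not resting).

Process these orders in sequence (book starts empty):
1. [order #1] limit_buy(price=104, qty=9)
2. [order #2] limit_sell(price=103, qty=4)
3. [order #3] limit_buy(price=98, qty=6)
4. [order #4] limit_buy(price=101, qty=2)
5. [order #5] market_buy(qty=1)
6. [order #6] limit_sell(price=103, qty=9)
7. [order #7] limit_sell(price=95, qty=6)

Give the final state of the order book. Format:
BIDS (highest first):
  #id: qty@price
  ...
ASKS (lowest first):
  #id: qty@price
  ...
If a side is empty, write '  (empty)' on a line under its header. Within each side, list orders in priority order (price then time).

Answer: BIDS (highest first):
  #3: 2@98
ASKS (lowest first):
  #6: 4@103

Derivation:
After op 1 [order #1] limit_buy(price=104, qty=9): fills=none; bids=[#1:9@104] asks=[-]
After op 2 [order #2] limit_sell(price=103, qty=4): fills=#1x#2:4@104; bids=[#1:5@104] asks=[-]
After op 3 [order #3] limit_buy(price=98, qty=6): fills=none; bids=[#1:5@104 #3:6@98] asks=[-]
After op 4 [order #4] limit_buy(price=101, qty=2): fills=none; bids=[#1:5@104 #4:2@101 #3:6@98] asks=[-]
After op 5 [order #5] market_buy(qty=1): fills=none; bids=[#1:5@104 #4:2@101 #3:6@98] asks=[-]
After op 6 [order #6] limit_sell(price=103, qty=9): fills=#1x#6:5@104; bids=[#4:2@101 #3:6@98] asks=[#6:4@103]
After op 7 [order #7] limit_sell(price=95, qty=6): fills=#4x#7:2@101 #3x#7:4@98; bids=[#3:2@98] asks=[#6:4@103]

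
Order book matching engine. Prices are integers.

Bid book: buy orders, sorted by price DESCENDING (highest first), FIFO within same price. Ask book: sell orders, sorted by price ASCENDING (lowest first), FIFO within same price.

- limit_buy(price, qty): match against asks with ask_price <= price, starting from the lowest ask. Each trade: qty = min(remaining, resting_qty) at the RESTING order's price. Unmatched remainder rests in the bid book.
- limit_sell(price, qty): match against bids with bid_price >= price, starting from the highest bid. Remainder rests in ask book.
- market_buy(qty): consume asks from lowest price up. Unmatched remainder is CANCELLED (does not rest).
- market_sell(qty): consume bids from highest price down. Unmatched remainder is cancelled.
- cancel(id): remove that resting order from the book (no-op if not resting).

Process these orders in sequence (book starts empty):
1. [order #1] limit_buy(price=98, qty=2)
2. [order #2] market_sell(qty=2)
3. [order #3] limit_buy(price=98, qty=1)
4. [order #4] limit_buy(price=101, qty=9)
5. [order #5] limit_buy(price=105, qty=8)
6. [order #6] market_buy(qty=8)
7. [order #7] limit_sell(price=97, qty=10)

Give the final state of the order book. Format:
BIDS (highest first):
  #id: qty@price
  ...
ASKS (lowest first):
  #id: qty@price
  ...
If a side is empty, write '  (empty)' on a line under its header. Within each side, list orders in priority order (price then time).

Answer: BIDS (highest first):
  #4: 7@101
  #3: 1@98
ASKS (lowest first):
  (empty)

Derivation:
After op 1 [order #1] limit_buy(price=98, qty=2): fills=none; bids=[#1:2@98] asks=[-]
After op 2 [order #2] market_sell(qty=2): fills=#1x#2:2@98; bids=[-] asks=[-]
After op 3 [order #3] limit_buy(price=98, qty=1): fills=none; bids=[#3:1@98] asks=[-]
After op 4 [order #4] limit_buy(price=101, qty=9): fills=none; bids=[#4:9@101 #3:1@98] asks=[-]
After op 5 [order #5] limit_buy(price=105, qty=8): fills=none; bids=[#5:8@105 #4:9@101 #3:1@98] asks=[-]
After op 6 [order #6] market_buy(qty=8): fills=none; bids=[#5:8@105 #4:9@101 #3:1@98] asks=[-]
After op 7 [order #7] limit_sell(price=97, qty=10): fills=#5x#7:8@105 #4x#7:2@101; bids=[#4:7@101 #3:1@98] asks=[-]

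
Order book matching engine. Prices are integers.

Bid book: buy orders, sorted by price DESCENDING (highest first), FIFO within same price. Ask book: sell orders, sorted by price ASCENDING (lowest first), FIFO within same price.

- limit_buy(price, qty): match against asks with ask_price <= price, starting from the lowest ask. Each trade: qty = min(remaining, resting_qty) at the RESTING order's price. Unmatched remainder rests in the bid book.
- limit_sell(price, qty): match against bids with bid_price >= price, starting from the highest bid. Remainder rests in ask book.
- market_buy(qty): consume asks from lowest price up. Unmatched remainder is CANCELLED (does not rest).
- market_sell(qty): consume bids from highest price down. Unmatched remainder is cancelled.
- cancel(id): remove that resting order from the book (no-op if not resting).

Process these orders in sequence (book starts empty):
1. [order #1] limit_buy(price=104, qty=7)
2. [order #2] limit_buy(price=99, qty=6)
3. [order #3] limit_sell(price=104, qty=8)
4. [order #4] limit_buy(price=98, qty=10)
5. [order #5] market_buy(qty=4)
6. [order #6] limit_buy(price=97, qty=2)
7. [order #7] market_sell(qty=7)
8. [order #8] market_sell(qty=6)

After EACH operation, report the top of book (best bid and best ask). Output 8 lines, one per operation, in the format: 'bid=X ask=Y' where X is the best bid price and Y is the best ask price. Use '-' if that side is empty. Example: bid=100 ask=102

Answer: bid=104 ask=-
bid=104 ask=-
bid=99 ask=104
bid=99 ask=104
bid=99 ask=-
bid=99 ask=-
bid=98 ask=-
bid=98 ask=-

Derivation:
After op 1 [order #1] limit_buy(price=104, qty=7): fills=none; bids=[#1:7@104] asks=[-]
After op 2 [order #2] limit_buy(price=99, qty=6): fills=none; bids=[#1:7@104 #2:6@99] asks=[-]
After op 3 [order #3] limit_sell(price=104, qty=8): fills=#1x#3:7@104; bids=[#2:6@99] asks=[#3:1@104]
After op 4 [order #4] limit_buy(price=98, qty=10): fills=none; bids=[#2:6@99 #4:10@98] asks=[#3:1@104]
After op 5 [order #5] market_buy(qty=4): fills=#5x#3:1@104; bids=[#2:6@99 #4:10@98] asks=[-]
After op 6 [order #6] limit_buy(price=97, qty=2): fills=none; bids=[#2:6@99 #4:10@98 #6:2@97] asks=[-]
After op 7 [order #7] market_sell(qty=7): fills=#2x#7:6@99 #4x#7:1@98; bids=[#4:9@98 #6:2@97] asks=[-]
After op 8 [order #8] market_sell(qty=6): fills=#4x#8:6@98; bids=[#4:3@98 #6:2@97] asks=[-]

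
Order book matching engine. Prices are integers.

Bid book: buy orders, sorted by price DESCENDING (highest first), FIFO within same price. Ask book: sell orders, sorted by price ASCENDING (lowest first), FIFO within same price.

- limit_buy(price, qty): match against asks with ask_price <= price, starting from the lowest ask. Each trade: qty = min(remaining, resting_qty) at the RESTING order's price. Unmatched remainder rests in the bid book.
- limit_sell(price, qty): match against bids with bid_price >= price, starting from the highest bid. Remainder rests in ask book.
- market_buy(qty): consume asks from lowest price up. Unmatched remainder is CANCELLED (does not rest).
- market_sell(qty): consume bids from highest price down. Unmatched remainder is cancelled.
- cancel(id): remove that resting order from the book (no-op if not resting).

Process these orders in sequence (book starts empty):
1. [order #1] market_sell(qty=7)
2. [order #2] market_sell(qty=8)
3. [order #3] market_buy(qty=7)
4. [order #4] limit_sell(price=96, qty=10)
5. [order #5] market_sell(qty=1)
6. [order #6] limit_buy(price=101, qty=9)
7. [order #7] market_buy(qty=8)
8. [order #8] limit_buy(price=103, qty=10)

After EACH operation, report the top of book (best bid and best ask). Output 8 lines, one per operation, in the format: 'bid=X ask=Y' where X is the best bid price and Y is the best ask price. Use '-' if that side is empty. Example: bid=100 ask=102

After op 1 [order #1] market_sell(qty=7): fills=none; bids=[-] asks=[-]
After op 2 [order #2] market_sell(qty=8): fills=none; bids=[-] asks=[-]
After op 3 [order #3] market_buy(qty=7): fills=none; bids=[-] asks=[-]
After op 4 [order #4] limit_sell(price=96, qty=10): fills=none; bids=[-] asks=[#4:10@96]
After op 5 [order #5] market_sell(qty=1): fills=none; bids=[-] asks=[#4:10@96]
After op 6 [order #6] limit_buy(price=101, qty=9): fills=#6x#4:9@96; bids=[-] asks=[#4:1@96]
After op 7 [order #7] market_buy(qty=8): fills=#7x#4:1@96; bids=[-] asks=[-]
After op 8 [order #8] limit_buy(price=103, qty=10): fills=none; bids=[#8:10@103] asks=[-]

Answer: bid=- ask=-
bid=- ask=-
bid=- ask=-
bid=- ask=96
bid=- ask=96
bid=- ask=96
bid=- ask=-
bid=103 ask=-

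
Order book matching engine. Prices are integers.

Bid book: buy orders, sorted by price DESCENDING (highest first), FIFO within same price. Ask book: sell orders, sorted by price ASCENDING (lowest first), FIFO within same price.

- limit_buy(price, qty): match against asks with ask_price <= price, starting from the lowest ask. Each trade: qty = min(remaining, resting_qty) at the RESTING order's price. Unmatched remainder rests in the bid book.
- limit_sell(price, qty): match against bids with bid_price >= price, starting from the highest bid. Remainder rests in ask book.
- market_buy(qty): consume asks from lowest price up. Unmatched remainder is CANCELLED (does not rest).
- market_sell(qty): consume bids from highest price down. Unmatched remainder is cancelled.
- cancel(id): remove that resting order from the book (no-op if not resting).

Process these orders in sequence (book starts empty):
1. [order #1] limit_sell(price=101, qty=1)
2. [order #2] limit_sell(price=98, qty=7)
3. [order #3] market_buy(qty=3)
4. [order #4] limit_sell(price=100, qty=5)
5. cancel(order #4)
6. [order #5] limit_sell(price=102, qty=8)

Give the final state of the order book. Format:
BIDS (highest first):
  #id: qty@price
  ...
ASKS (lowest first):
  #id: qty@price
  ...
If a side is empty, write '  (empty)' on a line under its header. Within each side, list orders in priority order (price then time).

Answer: BIDS (highest first):
  (empty)
ASKS (lowest first):
  #2: 4@98
  #1: 1@101
  #5: 8@102

Derivation:
After op 1 [order #1] limit_sell(price=101, qty=1): fills=none; bids=[-] asks=[#1:1@101]
After op 2 [order #2] limit_sell(price=98, qty=7): fills=none; bids=[-] asks=[#2:7@98 #1:1@101]
After op 3 [order #3] market_buy(qty=3): fills=#3x#2:3@98; bids=[-] asks=[#2:4@98 #1:1@101]
After op 4 [order #4] limit_sell(price=100, qty=5): fills=none; bids=[-] asks=[#2:4@98 #4:5@100 #1:1@101]
After op 5 cancel(order #4): fills=none; bids=[-] asks=[#2:4@98 #1:1@101]
After op 6 [order #5] limit_sell(price=102, qty=8): fills=none; bids=[-] asks=[#2:4@98 #1:1@101 #5:8@102]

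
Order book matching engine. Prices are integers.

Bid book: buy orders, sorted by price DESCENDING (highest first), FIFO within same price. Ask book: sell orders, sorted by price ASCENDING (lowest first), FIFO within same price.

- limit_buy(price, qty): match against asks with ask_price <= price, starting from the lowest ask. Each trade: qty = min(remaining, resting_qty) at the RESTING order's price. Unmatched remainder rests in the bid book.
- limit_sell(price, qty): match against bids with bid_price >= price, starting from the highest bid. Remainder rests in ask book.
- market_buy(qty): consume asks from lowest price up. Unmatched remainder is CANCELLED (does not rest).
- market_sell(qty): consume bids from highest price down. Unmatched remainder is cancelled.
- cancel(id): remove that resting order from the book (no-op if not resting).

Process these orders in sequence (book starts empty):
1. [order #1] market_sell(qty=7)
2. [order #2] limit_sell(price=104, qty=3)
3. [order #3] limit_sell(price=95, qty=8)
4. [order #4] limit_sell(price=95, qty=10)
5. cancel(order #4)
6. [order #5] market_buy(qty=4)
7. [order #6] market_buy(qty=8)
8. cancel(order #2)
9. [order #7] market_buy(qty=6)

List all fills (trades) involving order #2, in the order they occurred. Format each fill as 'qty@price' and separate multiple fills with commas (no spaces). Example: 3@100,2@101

Answer: 3@104

Derivation:
After op 1 [order #1] market_sell(qty=7): fills=none; bids=[-] asks=[-]
After op 2 [order #2] limit_sell(price=104, qty=3): fills=none; bids=[-] asks=[#2:3@104]
After op 3 [order #3] limit_sell(price=95, qty=8): fills=none; bids=[-] asks=[#3:8@95 #2:3@104]
After op 4 [order #4] limit_sell(price=95, qty=10): fills=none; bids=[-] asks=[#3:8@95 #4:10@95 #2:3@104]
After op 5 cancel(order #4): fills=none; bids=[-] asks=[#3:8@95 #2:3@104]
After op 6 [order #5] market_buy(qty=4): fills=#5x#3:4@95; bids=[-] asks=[#3:4@95 #2:3@104]
After op 7 [order #6] market_buy(qty=8): fills=#6x#3:4@95 #6x#2:3@104; bids=[-] asks=[-]
After op 8 cancel(order #2): fills=none; bids=[-] asks=[-]
After op 9 [order #7] market_buy(qty=6): fills=none; bids=[-] asks=[-]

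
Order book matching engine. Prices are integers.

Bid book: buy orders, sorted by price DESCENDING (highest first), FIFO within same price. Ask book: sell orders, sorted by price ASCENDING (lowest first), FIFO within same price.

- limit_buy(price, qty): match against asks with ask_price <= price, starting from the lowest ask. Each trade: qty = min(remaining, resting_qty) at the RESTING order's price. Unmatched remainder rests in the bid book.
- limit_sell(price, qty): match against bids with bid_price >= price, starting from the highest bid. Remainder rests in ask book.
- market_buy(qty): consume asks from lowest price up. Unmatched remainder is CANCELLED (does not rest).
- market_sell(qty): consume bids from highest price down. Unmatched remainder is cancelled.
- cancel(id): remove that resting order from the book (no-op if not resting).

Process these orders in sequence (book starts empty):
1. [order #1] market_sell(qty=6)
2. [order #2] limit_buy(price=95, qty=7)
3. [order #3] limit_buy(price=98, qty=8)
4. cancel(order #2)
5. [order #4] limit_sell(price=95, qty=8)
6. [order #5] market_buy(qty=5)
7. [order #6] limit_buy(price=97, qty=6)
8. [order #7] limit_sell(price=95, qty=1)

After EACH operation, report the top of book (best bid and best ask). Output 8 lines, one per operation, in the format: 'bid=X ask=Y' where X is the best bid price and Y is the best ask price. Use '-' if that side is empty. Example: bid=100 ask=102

Answer: bid=- ask=-
bid=95 ask=-
bid=98 ask=-
bid=98 ask=-
bid=- ask=-
bid=- ask=-
bid=97 ask=-
bid=97 ask=-

Derivation:
After op 1 [order #1] market_sell(qty=6): fills=none; bids=[-] asks=[-]
After op 2 [order #2] limit_buy(price=95, qty=7): fills=none; bids=[#2:7@95] asks=[-]
After op 3 [order #3] limit_buy(price=98, qty=8): fills=none; bids=[#3:8@98 #2:7@95] asks=[-]
After op 4 cancel(order #2): fills=none; bids=[#3:8@98] asks=[-]
After op 5 [order #4] limit_sell(price=95, qty=8): fills=#3x#4:8@98; bids=[-] asks=[-]
After op 6 [order #5] market_buy(qty=5): fills=none; bids=[-] asks=[-]
After op 7 [order #6] limit_buy(price=97, qty=6): fills=none; bids=[#6:6@97] asks=[-]
After op 8 [order #7] limit_sell(price=95, qty=1): fills=#6x#7:1@97; bids=[#6:5@97] asks=[-]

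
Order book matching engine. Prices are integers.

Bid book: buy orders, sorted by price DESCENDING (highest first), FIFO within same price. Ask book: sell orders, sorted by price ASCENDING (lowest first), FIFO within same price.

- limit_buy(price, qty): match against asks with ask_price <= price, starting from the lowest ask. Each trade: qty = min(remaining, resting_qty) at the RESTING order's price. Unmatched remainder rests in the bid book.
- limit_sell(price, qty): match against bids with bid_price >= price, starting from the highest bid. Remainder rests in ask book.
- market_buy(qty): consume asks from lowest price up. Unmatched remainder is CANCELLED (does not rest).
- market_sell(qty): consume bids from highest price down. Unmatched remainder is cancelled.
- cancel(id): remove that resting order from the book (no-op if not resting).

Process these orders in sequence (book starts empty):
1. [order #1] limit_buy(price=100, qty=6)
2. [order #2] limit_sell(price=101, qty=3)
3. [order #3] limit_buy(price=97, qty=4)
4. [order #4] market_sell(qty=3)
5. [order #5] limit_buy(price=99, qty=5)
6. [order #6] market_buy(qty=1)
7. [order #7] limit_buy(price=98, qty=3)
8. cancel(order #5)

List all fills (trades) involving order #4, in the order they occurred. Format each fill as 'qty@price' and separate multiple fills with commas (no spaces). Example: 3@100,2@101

After op 1 [order #1] limit_buy(price=100, qty=6): fills=none; bids=[#1:6@100] asks=[-]
After op 2 [order #2] limit_sell(price=101, qty=3): fills=none; bids=[#1:6@100] asks=[#2:3@101]
After op 3 [order #3] limit_buy(price=97, qty=4): fills=none; bids=[#1:6@100 #3:4@97] asks=[#2:3@101]
After op 4 [order #4] market_sell(qty=3): fills=#1x#4:3@100; bids=[#1:3@100 #3:4@97] asks=[#2:3@101]
After op 5 [order #5] limit_buy(price=99, qty=5): fills=none; bids=[#1:3@100 #5:5@99 #3:4@97] asks=[#2:3@101]
After op 6 [order #6] market_buy(qty=1): fills=#6x#2:1@101; bids=[#1:3@100 #5:5@99 #3:4@97] asks=[#2:2@101]
After op 7 [order #7] limit_buy(price=98, qty=3): fills=none; bids=[#1:3@100 #5:5@99 #7:3@98 #3:4@97] asks=[#2:2@101]
After op 8 cancel(order #5): fills=none; bids=[#1:3@100 #7:3@98 #3:4@97] asks=[#2:2@101]

Answer: 3@100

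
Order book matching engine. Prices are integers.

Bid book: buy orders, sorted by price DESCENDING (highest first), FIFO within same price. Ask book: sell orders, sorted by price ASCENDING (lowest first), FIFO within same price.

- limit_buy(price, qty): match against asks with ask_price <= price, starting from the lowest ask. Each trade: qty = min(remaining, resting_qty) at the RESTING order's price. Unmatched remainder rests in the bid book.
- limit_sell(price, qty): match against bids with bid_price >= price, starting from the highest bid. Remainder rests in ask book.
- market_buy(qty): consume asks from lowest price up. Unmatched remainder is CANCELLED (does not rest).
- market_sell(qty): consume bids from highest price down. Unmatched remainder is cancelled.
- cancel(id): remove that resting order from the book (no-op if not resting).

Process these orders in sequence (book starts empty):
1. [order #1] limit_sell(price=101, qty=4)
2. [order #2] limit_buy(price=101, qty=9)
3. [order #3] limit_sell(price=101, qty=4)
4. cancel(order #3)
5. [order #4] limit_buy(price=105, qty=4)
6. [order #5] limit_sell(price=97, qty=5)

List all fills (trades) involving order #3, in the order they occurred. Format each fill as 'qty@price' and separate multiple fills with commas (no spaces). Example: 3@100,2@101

Answer: 4@101

Derivation:
After op 1 [order #1] limit_sell(price=101, qty=4): fills=none; bids=[-] asks=[#1:4@101]
After op 2 [order #2] limit_buy(price=101, qty=9): fills=#2x#1:4@101; bids=[#2:5@101] asks=[-]
After op 3 [order #3] limit_sell(price=101, qty=4): fills=#2x#3:4@101; bids=[#2:1@101] asks=[-]
After op 4 cancel(order #3): fills=none; bids=[#2:1@101] asks=[-]
After op 5 [order #4] limit_buy(price=105, qty=4): fills=none; bids=[#4:4@105 #2:1@101] asks=[-]
After op 6 [order #5] limit_sell(price=97, qty=5): fills=#4x#5:4@105 #2x#5:1@101; bids=[-] asks=[-]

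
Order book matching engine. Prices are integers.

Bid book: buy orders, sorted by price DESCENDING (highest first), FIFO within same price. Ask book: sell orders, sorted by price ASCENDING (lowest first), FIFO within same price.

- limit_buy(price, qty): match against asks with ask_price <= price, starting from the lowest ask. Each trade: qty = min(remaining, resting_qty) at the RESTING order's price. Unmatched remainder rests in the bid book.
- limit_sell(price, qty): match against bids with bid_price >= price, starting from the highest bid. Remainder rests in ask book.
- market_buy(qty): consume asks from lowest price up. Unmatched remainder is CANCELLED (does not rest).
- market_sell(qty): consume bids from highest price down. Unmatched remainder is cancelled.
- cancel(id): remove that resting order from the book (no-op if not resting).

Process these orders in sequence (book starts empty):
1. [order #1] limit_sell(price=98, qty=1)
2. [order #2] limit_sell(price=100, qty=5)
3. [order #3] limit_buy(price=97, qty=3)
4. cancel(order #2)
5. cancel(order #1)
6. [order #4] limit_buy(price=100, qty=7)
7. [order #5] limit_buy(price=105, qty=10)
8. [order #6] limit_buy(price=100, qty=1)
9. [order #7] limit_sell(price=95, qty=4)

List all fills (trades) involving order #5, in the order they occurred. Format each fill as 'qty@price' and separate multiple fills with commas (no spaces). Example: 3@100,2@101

Answer: 4@105

Derivation:
After op 1 [order #1] limit_sell(price=98, qty=1): fills=none; bids=[-] asks=[#1:1@98]
After op 2 [order #2] limit_sell(price=100, qty=5): fills=none; bids=[-] asks=[#1:1@98 #2:5@100]
After op 3 [order #3] limit_buy(price=97, qty=3): fills=none; bids=[#3:3@97] asks=[#1:1@98 #2:5@100]
After op 4 cancel(order #2): fills=none; bids=[#3:3@97] asks=[#1:1@98]
After op 5 cancel(order #1): fills=none; bids=[#3:3@97] asks=[-]
After op 6 [order #4] limit_buy(price=100, qty=7): fills=none; bids=[#4:7@100 #3:3@97] asks=[-]
After op 7 [order #5] limit_buy(price=105, qty=10): fills=none; bids=[#5:10@105 #4:7@100 #3:3@97] asks=[-]
After op 8 [order #6] limit_buy(price=100, qty=1): fills=none; bids=[#5:10@105 #4:7@100 #6:1@100 #3:3@97] asks=[-]
After op 9 [order #7] limit_sell(price=95, qty=4): fills=#5x#7:4@105; bids=[#5:6@105 #4:7@100 #6:1@100 #3:3@97] asks=[-]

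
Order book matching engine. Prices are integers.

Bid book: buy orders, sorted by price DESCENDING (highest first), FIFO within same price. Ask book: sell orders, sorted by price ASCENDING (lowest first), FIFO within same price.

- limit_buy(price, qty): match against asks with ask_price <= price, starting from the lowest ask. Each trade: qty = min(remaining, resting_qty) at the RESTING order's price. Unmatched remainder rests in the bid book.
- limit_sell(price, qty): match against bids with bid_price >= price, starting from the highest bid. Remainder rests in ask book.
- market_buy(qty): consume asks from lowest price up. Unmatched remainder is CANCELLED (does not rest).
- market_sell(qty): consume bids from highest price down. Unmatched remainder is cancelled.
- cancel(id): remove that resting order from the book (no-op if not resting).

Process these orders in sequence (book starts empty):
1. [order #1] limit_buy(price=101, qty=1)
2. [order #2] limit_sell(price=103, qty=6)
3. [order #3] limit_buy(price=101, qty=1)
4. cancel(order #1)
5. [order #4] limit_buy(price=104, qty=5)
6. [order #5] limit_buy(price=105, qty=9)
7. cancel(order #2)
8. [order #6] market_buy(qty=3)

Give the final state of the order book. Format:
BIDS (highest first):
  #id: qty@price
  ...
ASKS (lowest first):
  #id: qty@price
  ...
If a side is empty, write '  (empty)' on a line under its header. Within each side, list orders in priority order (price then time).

After op 1 [order #1] limit_buy(price=101, qty=1): fills=none; bids=[#1:1@101] asks=[-]
After op 2 [order #2] limit_sell(price=103, qty=6): fills=none; bids=[#1:1@101] asks=[#2:6@103]
After op 3 [order #3] limit_buy(price=101, qty=1): fills=none; bids=[#1:1@101 #3:1@101] asks=[#2:6@103]
After op 4 cancel(order #1): fills=none; bids=[#3:1@101] asks=[#2:6@103]
After op 5 [order #4] limit_buy(price=104, qty=5): fills=#4x#2:5@103; bids=[#3:1@101] asks=[#2:1@103]
After op 6 [order #5] limit_buy(price=105, qty=9): fills=#5x#2:1@103; bids=[#5:8@105 #3:1@101] asks=[-]
After op 7 cancel(order #2): fills=none; bids=[#5:8@105 #3:1@101] asks=[-]
After op 8 [order #6] market_buy(qty=3): fills=none; bids=[#5:8@105 #3:1@101] asks=[-]

Answer: BIDS (highest first):
  #5: 8@105
  #3: 1@101
ASKS (lowest first):
  (empty)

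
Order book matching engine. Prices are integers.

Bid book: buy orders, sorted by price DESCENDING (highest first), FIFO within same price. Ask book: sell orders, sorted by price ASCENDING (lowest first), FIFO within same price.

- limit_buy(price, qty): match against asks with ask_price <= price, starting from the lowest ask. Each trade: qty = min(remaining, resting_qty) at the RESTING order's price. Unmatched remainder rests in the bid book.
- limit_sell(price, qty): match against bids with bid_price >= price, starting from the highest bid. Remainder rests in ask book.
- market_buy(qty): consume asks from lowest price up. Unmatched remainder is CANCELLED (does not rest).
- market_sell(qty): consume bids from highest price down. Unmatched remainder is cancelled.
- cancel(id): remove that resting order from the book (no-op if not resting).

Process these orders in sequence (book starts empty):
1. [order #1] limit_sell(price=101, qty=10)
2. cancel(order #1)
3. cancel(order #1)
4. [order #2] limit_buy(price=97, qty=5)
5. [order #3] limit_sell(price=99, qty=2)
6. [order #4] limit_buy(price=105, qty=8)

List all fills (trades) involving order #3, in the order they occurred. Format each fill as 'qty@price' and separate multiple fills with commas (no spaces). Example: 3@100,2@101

After op 1 [order #1] limit_sell(price=101, qty=10): fills=none; bids=[-] asks=[#1:10@101]
After op 2 cancel(order #1): fills=none; bids=[-] asks=[-]
After op 3 cancel(order #1): fills=none; bids=[-] asks=[-]
After op 4 [order #2] limit_buy(price=97, qty=5): fills=none; bids=[#2:5@97] asks=[-]
After op 5 [order #3] limit_sell(price=99, qty=2): fills=none; bids=[#2:5@97] asks=[#3:2@99]
After op 6 [order #4] limit_buy(price=105, qty=8): fills=#4x#3:2@99; bids=[#4:6@105 #2:5@97] asks=[-]

Answer: 2@99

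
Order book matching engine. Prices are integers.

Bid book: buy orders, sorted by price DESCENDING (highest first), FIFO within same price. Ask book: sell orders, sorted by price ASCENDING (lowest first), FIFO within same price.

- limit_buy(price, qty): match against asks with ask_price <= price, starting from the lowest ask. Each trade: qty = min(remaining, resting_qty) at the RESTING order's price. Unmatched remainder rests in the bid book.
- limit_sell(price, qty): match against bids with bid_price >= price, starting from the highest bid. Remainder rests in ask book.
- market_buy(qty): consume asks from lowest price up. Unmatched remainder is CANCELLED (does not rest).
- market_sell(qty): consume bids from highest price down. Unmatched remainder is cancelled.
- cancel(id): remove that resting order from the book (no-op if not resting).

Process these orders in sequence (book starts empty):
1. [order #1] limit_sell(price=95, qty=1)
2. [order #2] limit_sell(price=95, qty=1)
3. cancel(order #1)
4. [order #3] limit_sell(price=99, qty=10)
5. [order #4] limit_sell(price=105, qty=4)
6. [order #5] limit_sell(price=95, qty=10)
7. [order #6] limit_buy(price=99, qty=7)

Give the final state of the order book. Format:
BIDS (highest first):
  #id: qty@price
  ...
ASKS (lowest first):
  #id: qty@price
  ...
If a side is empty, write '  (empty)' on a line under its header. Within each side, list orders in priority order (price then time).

Answer: BIDS (highest first):
  (empty)
ASKS (lowest first):
  #5: 4@95
  #3: 10@99
  #4: 4@105

Derivation:
After op 1 [order #1] limit_sell(price=95, qty=1): fills=none; bids=[-] asks=[#1:1@95]
After op 2 [order #2] limit_sell(price=95, qty=1): fills=none; bids=[-] asks=[#1:1@95 #2:1@95]
After op 3 cancel(order #1): fills=none; bids=[-] asks=[#2:1@95]
After op 4 [order #3] limit_sell(price=99, qty=10): fills=none; bids=[-] asks=[#2:1@95 #3:10@99]
After op 5 [order #4] limit_sell(price=105, qty=4): fills=none; bids=[-] asks=[#2:1@95 #3:10@99 #4:4@105]
After op 6 [order #5] limit_sell(price=95, qty=10): fills=none; bids=[-] asks=[#2:1@95 #5:10@95 #3:10@99 #4:4@105]
After op 7 [order #6] limit_buy(price=99, qty=7): fills=#6x#2:1@95 #6x#5:6@95; bids=[-] asks=[#5:4@95 #3:10@99 #4:4@105]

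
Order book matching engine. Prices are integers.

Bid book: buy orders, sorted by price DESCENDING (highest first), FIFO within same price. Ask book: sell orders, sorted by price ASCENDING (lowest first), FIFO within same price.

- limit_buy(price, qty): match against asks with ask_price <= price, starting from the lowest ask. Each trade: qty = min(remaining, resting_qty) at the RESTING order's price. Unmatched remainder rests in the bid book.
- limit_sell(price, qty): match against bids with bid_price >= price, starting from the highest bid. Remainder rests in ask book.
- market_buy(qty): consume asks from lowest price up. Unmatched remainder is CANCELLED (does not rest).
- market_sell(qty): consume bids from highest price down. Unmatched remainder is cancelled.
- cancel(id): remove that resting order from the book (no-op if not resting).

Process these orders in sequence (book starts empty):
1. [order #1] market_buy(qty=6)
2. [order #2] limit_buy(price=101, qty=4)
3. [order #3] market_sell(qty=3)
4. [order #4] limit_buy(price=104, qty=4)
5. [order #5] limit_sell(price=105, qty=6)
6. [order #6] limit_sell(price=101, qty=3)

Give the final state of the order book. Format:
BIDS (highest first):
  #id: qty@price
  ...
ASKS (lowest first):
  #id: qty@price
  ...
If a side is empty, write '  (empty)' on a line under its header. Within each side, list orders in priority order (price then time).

After op 1 [order #1] market_buy(qty=6): fills=none; bids=[-] asks=[-]
After op 2 [order #2] limit_buy(price=101, qty=4): fills=none; bids=[#2:4@101] asks=[-]
After op 3 [order #3] market_sell(qty=3): fills=#2x#3:3@101; bids=[#2:1@101] asks=[-]
After op 4 [order #4] limit_buy(price=104, qty=4): fills=none; bids=[#4:4@104 #2:1@101] asks=[-]
After op 5 [order #5] limit_sell(price=105, qty=6): fills=none; bids=[#4:4@104 #2:1@101] asks=[#5:6@105]
After op 6 [order #6] limit_sell(price=101, qty=3): fills=#4x#6:3@104; bids=[#4:1@104 #2:1@101] asks=[#5:6@105]

Answer: BIDS (highest first):
  #4: 1@104
  #2: 1@101
ASKS (lowest first):
  #5: 6@105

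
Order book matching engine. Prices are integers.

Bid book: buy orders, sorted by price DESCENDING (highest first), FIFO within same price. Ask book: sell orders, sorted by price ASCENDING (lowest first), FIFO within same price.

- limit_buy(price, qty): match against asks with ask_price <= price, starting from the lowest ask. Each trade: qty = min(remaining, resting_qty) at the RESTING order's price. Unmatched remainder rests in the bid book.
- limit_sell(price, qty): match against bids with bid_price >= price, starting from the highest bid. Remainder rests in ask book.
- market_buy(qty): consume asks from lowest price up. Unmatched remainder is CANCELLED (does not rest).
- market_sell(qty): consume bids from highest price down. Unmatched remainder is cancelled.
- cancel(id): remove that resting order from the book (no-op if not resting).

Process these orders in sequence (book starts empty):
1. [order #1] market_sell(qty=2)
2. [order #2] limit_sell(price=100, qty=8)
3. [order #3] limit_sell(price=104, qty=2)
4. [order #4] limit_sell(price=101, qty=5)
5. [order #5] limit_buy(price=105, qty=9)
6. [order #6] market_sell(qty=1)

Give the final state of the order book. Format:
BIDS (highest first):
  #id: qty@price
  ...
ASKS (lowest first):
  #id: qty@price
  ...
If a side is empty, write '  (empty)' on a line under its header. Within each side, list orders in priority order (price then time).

After op 1 [order #1] market_sell(qty=2): fills=none; bids=[-] asks=[-]
After op 2 [order #2] limit_sell(price=100, qty=8): fills=none; bids=[-] asks=[#2:8@100]
After op 3 [order #3] limit_sell(price=104, qty=2): fills=none; bids=[-] asks=[#2:8@100 #3:2@104]
After op 4 [order #4] limit_sell(price=101, qty=5): fills=none; bids=[-] asks=[#2:8@100 #4:5@101 #3:2@104]
After op 5 [order #5] limit_buy(price=105, qty=9): fills=#5x#2:8@100 #5x#4:1@101; bids=[-] asks=[#4:4@101 #3:2@104]
After op 6 [order #6] market_sell(qty=1): fills=none; bids=[-] asks=[#4:4@101 #3:2@104]

Answer: BIDS (highest first):
  (empty)
ASKS (lowest first):
  #4: 4@101
  #3: 2@104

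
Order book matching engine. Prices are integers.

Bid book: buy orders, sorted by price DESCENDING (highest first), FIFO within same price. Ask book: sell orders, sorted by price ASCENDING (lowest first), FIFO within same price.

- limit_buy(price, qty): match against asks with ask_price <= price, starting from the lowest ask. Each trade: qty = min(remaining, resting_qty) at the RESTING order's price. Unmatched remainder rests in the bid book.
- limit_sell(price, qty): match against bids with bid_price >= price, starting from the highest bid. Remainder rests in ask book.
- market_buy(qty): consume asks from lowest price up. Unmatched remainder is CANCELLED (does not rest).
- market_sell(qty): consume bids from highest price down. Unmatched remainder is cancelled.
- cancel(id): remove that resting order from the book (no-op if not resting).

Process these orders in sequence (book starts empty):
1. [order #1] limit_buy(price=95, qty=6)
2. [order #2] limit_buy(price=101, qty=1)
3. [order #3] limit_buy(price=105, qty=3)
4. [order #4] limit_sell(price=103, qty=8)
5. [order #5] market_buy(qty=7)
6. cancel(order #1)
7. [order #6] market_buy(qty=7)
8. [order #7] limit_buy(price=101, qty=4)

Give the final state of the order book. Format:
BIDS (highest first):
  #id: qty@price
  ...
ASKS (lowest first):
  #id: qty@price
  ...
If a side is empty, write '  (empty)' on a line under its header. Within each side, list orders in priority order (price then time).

After op 1 [order #1] limit_buy(price=95, qty=6): fills=none; bids=[#1:6@95] asks=[-]
After op 2 [order #2] limit_buy(price=101, qty=1): fills=none; bids=[#2:1@101 #1:6@95] asks=[-]
After op 3 [order #3] limit_buy(price=105, qty=3): fills=none; bids=[#3:3@105 #2:1@101 #1:6@95] asks=[-]
After op 4 [order #4] limit_sell(price=103, qty=8): fills=#3x#4:3@105; bids=[#2:1@101 #1:6@95] asks=[#4:5@103]
After op 5 [order #5] market_buy(qty=7): fills=#5x#4:5@103; bids=[#2:1@101 #1:6@95] asks=[-]
After op 6 cancel(order #1): fills=none; bids=[#2:1@101] asks=[-]
After op 7 [order #6] market_buy(qty=7): fills=none; bids=[#2:1@101] asks=[-]
After op 8 [order #7] limit_buy(price=101, qty=4): fills=none; bids=[#2:1@101 #7:4@101] asks=[-]

Answer: BIDS (highest first):
  #2: 1@101
  #7: 4@101
ASKS (lowest first):
  (empty)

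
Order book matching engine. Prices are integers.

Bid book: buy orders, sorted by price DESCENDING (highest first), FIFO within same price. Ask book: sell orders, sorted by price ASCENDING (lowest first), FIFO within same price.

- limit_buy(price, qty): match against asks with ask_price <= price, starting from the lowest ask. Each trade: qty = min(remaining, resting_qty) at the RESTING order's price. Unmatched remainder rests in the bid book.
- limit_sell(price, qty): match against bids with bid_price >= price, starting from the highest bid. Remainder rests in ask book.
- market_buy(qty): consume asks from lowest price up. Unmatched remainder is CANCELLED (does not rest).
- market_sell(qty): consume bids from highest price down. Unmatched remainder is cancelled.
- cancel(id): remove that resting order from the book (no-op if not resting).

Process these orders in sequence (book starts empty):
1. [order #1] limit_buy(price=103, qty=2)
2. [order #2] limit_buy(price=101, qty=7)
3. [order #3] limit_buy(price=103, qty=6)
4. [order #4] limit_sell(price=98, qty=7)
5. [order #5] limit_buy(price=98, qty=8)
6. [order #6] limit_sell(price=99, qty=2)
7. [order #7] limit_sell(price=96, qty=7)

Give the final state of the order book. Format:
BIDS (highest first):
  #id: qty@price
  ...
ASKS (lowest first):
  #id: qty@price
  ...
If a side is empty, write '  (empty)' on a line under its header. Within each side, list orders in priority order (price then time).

After op 1 [order #1] limit_buy(price=103, qty=2): fills=none; bids=[#1:2@103] asks=[-]
After op 2 [order #2] limit_buy(price=101, qty=7): fills=none; bids=[#1:2@103 #2:7@101] asks=[-]
After op 3 [order #3] limit_buy(price=103, qty=6): fills=none; bids=[#1:2@103 #3:6@103 #2:7@101] asks=[-]
After op 4 [order #4] limit_sell(price=98, qty=7): fills=#1x#4:2@103 #3x#4:5@103; bids=[#3:1@103 #2:7@101] asks=[-]
After op 5 [order #5] limit_buy(price=98, qty=8): fills=none; bids=[#3:1@103 #2:7@101 #5:8@98] asks=[-]
After op 6 [order #6] limit_sell(price=99, qty=2): fills=#3x#6:1@103 #2x#6:1@101; bids=[#2:6@101 #5:8@98] asks=[-]
After op 7 [order #7] limit_sell(price=96, qty=7): fills=#2x#7:6@101 #5x#7:1@98; bids=[#5:7@98] asks=[-]

Answer: BIDS (highest first):
  #5: 7@98
ASKS (lowest first):
  (empty)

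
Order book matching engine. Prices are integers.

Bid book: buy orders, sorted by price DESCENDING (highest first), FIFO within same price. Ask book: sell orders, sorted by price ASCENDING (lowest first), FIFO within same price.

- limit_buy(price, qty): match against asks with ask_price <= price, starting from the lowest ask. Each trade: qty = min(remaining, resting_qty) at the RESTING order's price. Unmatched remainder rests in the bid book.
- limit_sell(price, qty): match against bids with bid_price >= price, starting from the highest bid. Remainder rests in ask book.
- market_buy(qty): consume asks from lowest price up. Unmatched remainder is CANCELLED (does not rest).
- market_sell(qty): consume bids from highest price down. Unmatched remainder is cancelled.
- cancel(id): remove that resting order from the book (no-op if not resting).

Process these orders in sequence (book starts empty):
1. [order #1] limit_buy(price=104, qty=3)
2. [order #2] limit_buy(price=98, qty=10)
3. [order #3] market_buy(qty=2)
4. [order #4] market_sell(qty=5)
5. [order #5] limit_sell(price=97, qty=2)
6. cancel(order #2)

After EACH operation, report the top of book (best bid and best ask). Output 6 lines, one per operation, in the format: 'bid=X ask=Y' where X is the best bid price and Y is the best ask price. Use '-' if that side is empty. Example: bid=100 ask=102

Answer: bid=104 ask=-
bid=104 ask=-
bid=104 ask=-
bid=98 ask=-
bid=98 ask=-
bid=- ask=-

Derivation:
After op 1 [order #1] limit_buy(price=104, qty=3): fills=none; bids=[#1:3@104] asks=[-]
After op 2 [order #2] limit_buy(price=98, qty=10): fills=none; bids=[#1:3@104 #2:10@98] asks=[-]
After op 3 [order #3] market_buy(qty=2): fills=none; bids=[#1:3@104 #2:10@98] asks=[-]
After op 4 [order #4] market_sell(qty=5): fills=#1x#4:3@104 #2x#4:2@98; bids=[#2:8@98] asks=[-]
After op 5 [order #5] limit_sell(price=97, qty=2): fills=#2x#5:2@98; bids=[#2:6@98] asks=[-]
After op 6 cancel(order #2): fills=none; bids=[-] asks=[-]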